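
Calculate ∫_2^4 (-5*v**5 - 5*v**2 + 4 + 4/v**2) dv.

By the power rule, an antiderivative is F(v) = -5*v**6/6 - 5*v**3/3 + 4*v - 4/v.
Then F(4) - F(2) = (-3505) - (-182/3) = -10333/3.

-10333/3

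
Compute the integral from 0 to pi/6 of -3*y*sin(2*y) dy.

Integrate by parts once (u = y, dv = -3*sin(2*y) dy).
An antiderivative is F(y) = 3*y*cos(2*y)/2 - 3*sin(2*y)/4.
Then F(pi/6) - F(0) = (-3*sqrt(3)/8 + pi/8) - (0) = -3*sqrt(3)/8 + pi/8.

-3*sqrt(3)/8 + pi/8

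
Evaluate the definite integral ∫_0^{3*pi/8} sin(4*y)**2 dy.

3*pi/16

Use the identity sin^2(4*y) = (1 - cos(8*y))/2.
An antiderivative is F(y) = y/2 - sin(8*y)/16.
Then F(3*pi/8) - F(0) = (3*pi/16) - (0) = 3*pi/16.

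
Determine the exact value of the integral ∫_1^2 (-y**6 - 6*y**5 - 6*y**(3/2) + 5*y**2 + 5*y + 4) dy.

By the power rule, an antiderivative is F(y) = -y**7/7 - y**6 - 12*y**(5/2)/5 + 5*y**3/3 + 5*y**2/2 + 4*y.
Then F(2) - F(1) = (-1070/21 - 48*sqrt(2)/5) - (971/210) = -11671/210 - 48*sqrt(2)/5.

-11671/210 - 48*sqrt(2)/5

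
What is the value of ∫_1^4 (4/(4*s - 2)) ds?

log(7)

An antiderivative is F(s) = log(4*s - 2).
Then F(4) - F(1) = (log(14)) - (log(2)) = log(7).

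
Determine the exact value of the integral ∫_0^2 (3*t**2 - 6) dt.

By the power rule, an antiderivative is F(t) = t**3 - 6*t.
Then F(2) - F(0) = (-4) - (0) = -4.

-4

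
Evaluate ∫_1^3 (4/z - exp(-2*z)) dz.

An antiderivative is F(z) = 4*log(z) + exp(-2*z)/2.
Then F(3) - F(1) = (exp(-6)/2 + 4*log(3)) - (exp(-2)/2) = (-exp(4) + 1 + 8*exp(6)*log(3))*exp(-6)/2.

(-exp(4) + 1 + 8*exp(6)*log(3))*exp(-6)/2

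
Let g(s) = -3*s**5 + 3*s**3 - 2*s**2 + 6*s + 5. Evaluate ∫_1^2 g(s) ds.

By the power rule, an antiderivative is F(s) = -s**6/2 + 3*s**4/4 - 2*s**3/3 + 3*s**2 + 5*s.
Then F(2) - F(1) = (-10/3) - (91/12) = -131/12.

-131/12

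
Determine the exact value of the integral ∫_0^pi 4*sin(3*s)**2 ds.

Use the identity sin^2(3*s) = (1 - cos(6*s))/2.
An antiderivative is F(s) = 2*s - sin(6*s)/3.
Then F(pi) - F(0) = (2*pi) - (0) = 2*pi.

2*pi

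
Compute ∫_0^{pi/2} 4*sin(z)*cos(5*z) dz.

Use the identity sin(z)cos(5*z) = [sin(6*z) + sin(-4*z)]/2.
An antiderivative is F(z) = cos(4*z)/2 - cos(6*z)/3.
Then F(pi/2) - F(0) = (5/6) - (1/6) = 2/3.

2/3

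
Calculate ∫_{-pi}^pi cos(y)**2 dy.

pi

Use the identity cos^2(y) = (1 + cos(2*y))/2.
An antiderivative is F(y) = y/2 + sin(2*y)/4.
Then F(pi) - F(-pi) = (pi/2) - (-pi/2) = pi.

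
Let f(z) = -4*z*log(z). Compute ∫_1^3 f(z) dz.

Integrate by parts once (u = ln z, dv = -4*z dz).
An antiderivative is F(z) = -z**2*(2*log(z) - 1).
Then F(3) - F(1) = (9 - 18*log(3)) - (1) = 8 - 18*log(3).

8 - 18*log(3)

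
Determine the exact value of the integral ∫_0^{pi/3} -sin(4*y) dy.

-3/8

An antiderivative is F(y) = cos(4*y)/4.
Then F(pi/3) - F(0) = (-1/8) - (1/4) = -3/8.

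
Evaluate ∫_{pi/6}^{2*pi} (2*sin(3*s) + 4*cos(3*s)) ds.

-2

An antiderivative is F(s) = 4*sin(3*s)/3 - 2*cos(3*s)/3.
Then F(2*pi) - F(pi/6) = (-2/3) - (4/3) = -2.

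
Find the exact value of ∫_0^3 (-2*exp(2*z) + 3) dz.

10 - exp(6)

An antiderivative is F(z) = -exp(2*z) + 3*z.
Then F(3) - F(0) = (9 - exp(6)) - (-1) = 10 - exp(6).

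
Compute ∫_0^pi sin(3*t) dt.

An antiderivative is F(t) = -cos(3*t)/3.
Then F(pi) - F(0) = (1/3) - (-1/3) = 2/3.

2/3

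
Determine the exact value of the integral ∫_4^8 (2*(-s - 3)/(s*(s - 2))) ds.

-5*log(3) + 3*log(2)

Factor the denominator: s**2 - 2*s = s(s - 2).
Partial fractions: 2*(-s - 3)/(s*(s - 2)) = 3/s - 5/(s - 2).
An antiderivative is F(s) = 3*log(s) - 5*log(s - 2).
Then F(8) - F(4) = (-5*log(3) + 4*log(2)) - (log(2)) = -5*log(3) + 3*log(2).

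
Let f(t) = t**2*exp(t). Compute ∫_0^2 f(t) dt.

-2 + 2*exp(2)

Integrate by parts twice (u = t^2, dv = exp(t) dt).
An antiderivative is F(t) = (t**2 - 2*t + 2)*exp(t).
Then F(2) - F(0) = (2*exp(2)) - (2) = -2 + 2*exp(2).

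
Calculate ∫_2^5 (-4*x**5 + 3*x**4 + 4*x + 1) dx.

By the power rule, an antiderivative is F(x) = -2*x**6/3 + 3*x**5/5 + 2*x**2 + x.
Then F(5) - F(2) = (-25460/3) - (-202/15) = -42366/5.

-42366/5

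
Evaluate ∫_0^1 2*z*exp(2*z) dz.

Integrate by parts once (u = z, dv = 2*exp(2*z) dz).
An antiderivative is F(z) = (2*z - 1)*exp(2*z)/2.
Then F(1) - F(0) = (exp(2)/2) - (-1/2) = 1/2 + exp(2)/2.

1/2 + exp(2)/2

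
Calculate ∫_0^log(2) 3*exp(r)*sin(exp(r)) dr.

-3*cos(2) + 3*cos(1)

Let u = exp(r), so du = exp(r) dr. When r = 0, u = 1; when r = log(2), u = 2.
The integral becomes 3·∫ sin(u) du from 1 to 2, with antiderivative -3*cos(u).
Back in r: F(r) = -3*cos(exp(r)).
Then F(log(2)) - F(0) = (-3*cos(2)) - (-3*cos(1)) = -3*cos(2) + 3*cos(1).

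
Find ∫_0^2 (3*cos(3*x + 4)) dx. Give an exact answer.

Let u = 3*x + 4, so du = 3 dx. When x = 0, u = 4; when x = 2, u = 10.
The integral becomes ∫ cos(u) du from 4 to 10, with antiderivative sin(u).
Back in x: F(x) = sin(3*x + 4).
Then F(2) - F(0) = (sin(10)) - (sin(4)) = sin(10) - sin(4).

sin(10) - sin(4)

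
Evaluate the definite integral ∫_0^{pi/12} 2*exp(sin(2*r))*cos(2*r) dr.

Let u = sin(2*r), so du = 2*cos(2*r) dr. When r = 0, u = 0; when r = pi/12, u = 1/2.
The integral becomes ∫ exp(u) du from 0 to 1/2, with antiderivative exp(u).
Back in r: F(r) = exp(sin(2*r)).
Then F(pi/12) - F(0) = (exp(1/2)) - (1) = -1 + exp(1/2).

-1 + exp(1/2)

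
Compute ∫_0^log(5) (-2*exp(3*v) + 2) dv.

-248/3 + log(25)

An antiderivative is F(v) = -2*exp(3*v)/3 + 2*v.
Then F(log(5)) - F(0) = (-250/3 + log(25)) - (-2/3) = -248/3 + log(25).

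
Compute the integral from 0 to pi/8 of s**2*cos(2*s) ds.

Integrate by parts twice (u = s^2, dv = cos(2*s) ds).
An antiderivative is F(s) = s**2*sin(2*s)/2 + s*cos(2*s)/2 - sin(2*s)/4.
Then F(pi/8) - F(0) = (sqrt(2)*(-32 + pi**2 + 8*pi)/256) - (0) = sqrt(2)*(-32 + pi**2 + 8*pi)/256.

sqrt(2)*(-32 + pi**2 + 8*pi)/256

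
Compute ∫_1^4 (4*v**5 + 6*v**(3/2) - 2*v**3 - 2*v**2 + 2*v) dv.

By the power rule, an antiderivative is F(v) = 2*v**6/3 + 12*v**(5/2)/5 - v**4/2 - 2*v**3/3 + v**2.
Then F(4) - F(1) = (13264/5) - (29/10) = 26499/10.

26499/10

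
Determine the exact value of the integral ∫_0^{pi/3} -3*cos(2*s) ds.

-3*sqrt(3)/4

An antiderivative is F(s) = -3*sin(2*s)/2.
Then F(pi/3) - F(0) = (-3*sqrt(3)/4) - (0) = -3*sqrt(3)/4.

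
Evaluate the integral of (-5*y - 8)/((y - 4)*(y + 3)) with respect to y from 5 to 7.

-4*log(3) - log(5) + 2*log(2)

Factor the denominator: y**2 - y - 12 = (y + 3)(y - 4).
Partial fractions: (-5*y - 8)/((y - 4)*(y + 3)) = -1/(y + 3) - 4/(y - 4).
An antiderivative is F(y) = -4*log(y - 4) - log(y + 3).
Then F(7) - F(5) = (-4*log(3) - log(5) - log(2)) - (-log(8)) = -4*log(3) - log(5) + 2*log(2).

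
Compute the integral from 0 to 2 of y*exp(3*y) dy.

Integrate by parts once (u = y, dv = exp(3*y) dy).
An antiderivative is F(y) = (3*y - 1)*exp(3*y)/9.
Then F(2) - F(0) = (5*exp(6)/9) - (-1/9) = 1/9 + 5*exp(6)/9.

1/9 + 5*exp(6)/9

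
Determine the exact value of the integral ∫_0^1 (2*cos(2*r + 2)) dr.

Let u = 2*r + 2, so du = 2 dr. When r = 0, u = 2; when r = 1, u = 4.
The integral becomes ∫ cos(u) du from 2 to 4, with antiderivative sin(u).
Back in r: F(r) = sin(2*r + 2).
Then F(1) - F(0) = (sin(4)) - (sin(2)) = -sin(2) + sin(4).

-sin(2) + sin(4)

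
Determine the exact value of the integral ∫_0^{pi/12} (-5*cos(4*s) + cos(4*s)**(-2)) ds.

An antiderivative is F(s) = -5*sin(4*s)/4 + tan(4*s)/4.
Then F(pi/12) - F(0) = (-3*sqrt(3)/8) - (0) = -3*sqrt(3)/8.

-3*sqrt(3)/8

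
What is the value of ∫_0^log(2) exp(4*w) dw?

Let u = exp(w), so du = exp(w) dw. When w = 0, u = 1; when w = log(2), u = 2.
The integral becomes ∫ u**3 du from 1 to 2, with antiderivative u**4/4.
Back in w: F(w) = exp(4*w)/4.
Then F(log(2)) - F(0) = (4) - (1/4) = 15/4.

15/4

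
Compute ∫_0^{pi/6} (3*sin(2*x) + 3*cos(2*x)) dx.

An antiderivative is F(x) = 3*sin(2*x)/2 - 3*cos(2*x)/2.
Then F(pi/6) - F(0) = (-3/4 + 3*sqrt(3)/4) - (-3/2) = 3/4 + 3*sqrt(3)/4.

3/4 + 3*sqrt(3)/4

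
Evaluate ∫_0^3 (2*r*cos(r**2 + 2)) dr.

Let u = r**2 + 2, so du = 2*r dr. When r = 0, u = 2; when r = 3, u = 11.
The integral becomes ∫ cos(u) du from 2 to 11, with antiderivative sin(u).
Back in r: F(r) = sin(r**2 + 2).
Then F(3) - F(0) = (sin(11)) - (sin(2)) = sin(11) - sin(2).

sin(11) - sin(2)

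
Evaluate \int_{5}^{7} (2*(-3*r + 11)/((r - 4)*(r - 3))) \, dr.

Factor the denominator: r**2 - 7*r + 12 = (r - 3)(r - 4).
Partial fractions: 2*(-3*r + 11)/((r - 4)*(r - 3)) = -4/(r - 3) - 2/(r - 4).
An antiderivative is F(r) = -2*log(r - 4) - 4*log(r - 3).
Then F(7) - F(5) = (-8*log(2) - 2*log(3)) - (-log(16)) = -4*log(2) - 2*log(3).

-4*log(2) - 2*log(3)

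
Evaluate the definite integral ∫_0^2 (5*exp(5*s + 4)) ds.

-exp(4) + exp(14)

Let u = 5*s + 4, so du = 5 ds. When s = 0, u = 4; when s = 2, u = 14.
The integral becomes ∫ exp(u) du from 4 to 14, with antiderivative exp(u).
Back in s: F(s) = exp(5*s + 4).
Then F(2) - F(0) = (exp(14)) - (exp(4)) = -exp(4) + exp(14).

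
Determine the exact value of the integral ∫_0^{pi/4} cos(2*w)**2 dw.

Use the identity cos^2(2*w) = (1 + cos(4*w))/2.
An antiderivative is F(w) = w/2 + sin(4*w)/8.
Then F(pi/4) - F(0) = (pi/8) - (0) = pi/8.

pi/8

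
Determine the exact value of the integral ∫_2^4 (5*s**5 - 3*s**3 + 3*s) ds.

By the power rule, an antiderivative is F(s) = 5*s**6/6 - 3*s**4/4 + 3*s**2/2.
Then F(4) - F(2) = (9736/3) - (142/3) = 3198.

3198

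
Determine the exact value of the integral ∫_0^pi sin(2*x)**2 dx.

Use the identity sin^2(2*x) = (1 - cos(4*x))/2.
An antiderivative is F(x) = x/2 - sin(4*x)/8.
Then F(pi) - F(0) = (pi/2) - (0) = pi/2.

pi/2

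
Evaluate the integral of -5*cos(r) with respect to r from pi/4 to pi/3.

An antiderivative is F(r) = -5*sin(r).
Then F(pi/3) - F(pi/4) = (-5*sqrt(3)/2) - (-5*sqrt(2)/2) = -5*sqrt(3)/2 + 5*sqrt(2)/2.

-5*sqrt(3)/2 + 5*sqrt(2)/2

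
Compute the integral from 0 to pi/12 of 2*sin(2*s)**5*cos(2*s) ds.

Let u = sin(2*s), so du = 2*cos(2*s) ds. When s = 0, u = 0; when s = pi/12, u = 1/2.
The integral becomes ∫ u**5 du from 0 to 1/2, with antiderivative u**6/6.
Back in s: F(s) = sin(2*s)**6/6.
Then F(pi/12) - F(0) = (1/384) - (0) = 1/384.

1/384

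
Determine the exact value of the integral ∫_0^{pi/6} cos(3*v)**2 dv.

pi/12

Use the identity cos^2(3*v) = (1 + cos(6*v))/2.
An antiderivative is F(v) = v/2 + sin(6*v)/12.
Then F(pi/6) - F(0) = (pi/12) - (0) = pi/12.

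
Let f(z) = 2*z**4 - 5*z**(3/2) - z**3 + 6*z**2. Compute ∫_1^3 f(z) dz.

654/5 - 18*sqrt(3)

By the power rule, an antiderivative is F(z) = -2*z**(5/2) + 2*z**5/5 - z**4/4 + 2*z**3.
Then F(3) - F(1) = (2619/20 - 18*sqrt(3)) - (3/20) = 654/5 - 18*sqrt(3).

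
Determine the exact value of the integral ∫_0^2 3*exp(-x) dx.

An antiderivative is F(x) = -3*exp(-x).
Then F(2) - F(0) = (-3*exp(-2)) - (-3) = 3 - 3*exp(-2).

3 - 3*exp(-2)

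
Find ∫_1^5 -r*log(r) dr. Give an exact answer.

Integrate by parts once (u = ln r, dv = -r dr).
An antiderivative is F(r) = -r**2*(2*log(r) - 1)/4.
Then F(5) - F(1) = (25/4 - 25*log(5)/2) - (1/4) = 6 - 25*log(5)/2.

6 - 25*log(5)/2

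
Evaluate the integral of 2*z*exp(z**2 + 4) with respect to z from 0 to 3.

Let u = z**2 + 4, so du = 2*z dz. When z = 0, u = 4; when z = 3, u = 13.
The integral becomes ∫ exp(u) du from 4 to 13, with antiderivative exp(u).
Back in z: F(z) = exp(z**2 + 4).
Then F(3) - F(0) = (exp(13)) - (exp(4)) = -exp(4) + exp(13).

-exp(4) + exp(13)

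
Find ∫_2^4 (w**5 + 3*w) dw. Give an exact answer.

By the power rule, an antiderivative is F(w) = w**6/6 + 3*w**2/2.
Then F(4) - F(2) = (2120/3) - (50/3) = 690.

690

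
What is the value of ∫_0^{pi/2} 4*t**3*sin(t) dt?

-24 + 3*pi**2

Integrate by parts 3 times (u = t^3, dv = 4*sin(t) dt).
An antiderivative is F(t) = -4*t**3*cos(t) + 12*t**2*sin(t) + 24*t*cos(t) - 24*sin(t).
Then F(pi/2) - F(0) = (-24 + 3*pi**2) - (0) = -24 + 3*pi**2.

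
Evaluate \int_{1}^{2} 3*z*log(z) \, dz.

-9/4 + log(64)

Integrate by parts once (u = ln z, dv = 3*z dz).
An antiderivative is F(z) = 3*z**2*(2*log(z) - 1)/4.
Then F(2) - F(1) = (-3 + log(64)) - (-3/4) = -9/4 + log(64).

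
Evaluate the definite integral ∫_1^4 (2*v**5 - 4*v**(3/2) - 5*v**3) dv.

19933/20

By the power rule, an antiderivative is F(v) = v**6/3 - 8*v**(5/2)/5 - 5*v**4/4.
Then F(4) - F(1) = (14912/15) - (-151/60) = 19933/20.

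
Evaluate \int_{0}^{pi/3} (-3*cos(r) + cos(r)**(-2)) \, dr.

An antiderivative is F(r) = -3*sin(r) + tan(r).
Then F(pi/3) - F(0) = (-sqrt(3)/2) - (0) = -sqrt(3)/2.

-sqrt(3)/2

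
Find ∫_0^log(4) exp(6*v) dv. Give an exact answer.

Let u = exp(v), so du = exp(v) dv. When v = 0, u = 1; when v = log(4), u = 4.
The integral becomes ∫ u**5 du from 1 to 4, with antiderivative u**6/6.
Back in v: F(v) = exp(6*v)/6.
Then F(log(4)) - F(0) = (2048/3) - (1/6) = 1365/2.

1365/2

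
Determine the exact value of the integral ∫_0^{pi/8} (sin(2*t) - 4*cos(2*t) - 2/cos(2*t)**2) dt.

-5*sqrt(2)/4 - 1/2

An antiderivative is F(t) = -2*sin(2*t) - cos(2*t)/2 - tan(2*t).
Then F(pi/8) - F(0) = (-5*sqrt(2)/4 - 1) - (-1/2) = -5*sqrt(2)/4 - 1/2.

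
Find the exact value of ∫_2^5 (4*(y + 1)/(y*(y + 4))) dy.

Factor the denominator: y**2 + 4*y = (y + 4)y.
Partial fractions: 4*(y + 1)/(y*(y + 4)) = 3/(y + 4) + 1/y.
An antiderivative is F(y) = log(y) + 3*log(y + 4).
Then F(5) - F(2) = (log(5) + 6*log(3)) - (4*log(2) + 3*log(3)) = -4*log(2) + log(5) + 3*log(3).

-4*log(2) + log(5) + 3*log(3)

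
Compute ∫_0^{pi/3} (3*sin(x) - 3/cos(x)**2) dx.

3/2 - 3*sqrt(3)

An antiderivative is F(x) = -3*cos(x) - 3*tan(x).
Then F(pi/3) - F(0) = (-3*sqrt(3) - 3/2) - (-3) = 3/2 - 3*sqrt(3).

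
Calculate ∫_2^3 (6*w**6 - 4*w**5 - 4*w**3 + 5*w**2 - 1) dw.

27031/21

By the power rule, an antiderivative is F(w) = 6*w**7/7 - 2*w**6/3 - w**4 + 5*w**3/3 - w.
Then F(3) - F(2) = (9447/7) - (1310/21) = 27031/21.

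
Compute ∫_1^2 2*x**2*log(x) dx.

Integrate by parts once (u = ln x, dv = 2*x**2 dx).
An antiderivative is F(x) = 2*x**3*(3*log(x) - 1)/9.
Then F(2) - F(1) = (-16/9 + 16*log(2)/3) - (-2/9) = -14/9 + 16*log(2)/3.

-14/9 + 16*log(2)/3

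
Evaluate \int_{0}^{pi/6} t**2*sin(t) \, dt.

-2 - sqrt(3)*pi**2/72 + pi/6 + sqrt(3)

Integrate by parts twice (u = t^2, dv = sin(t) dt).
An antiderivative is F(t) = -t**2*cos(t) + 2*t*sin(t) + 2*cos(t).
Then F(pi/6) - F(0) = (-sqrt(3)*pi**2/72 + pi/6 + sqrt(3)) - (2) = -2 - sqrt(3)*pi**2/72 + pi/6 + sqrt(3).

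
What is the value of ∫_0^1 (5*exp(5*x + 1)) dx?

Let u = 5*x + 1, so du = 5 dx. When x = 0, u = 1; when x = 1, u = 6.
The integral becomes ∫ exp(u) du from 1 to 6, with antiderivative exp(u).
Back in x: F(x) = exp(5*x + 1).
Then F(1) - F(0) = (exp(6)) - (exp(1)) = -exp(1) + exp(6).

-exp(1) + exp(6)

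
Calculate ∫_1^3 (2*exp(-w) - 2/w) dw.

-2*log(3) - 2*exp(-3) + 2*exp(-1)

An antiderivative is F(w) = -2*log(w) - 2*exp(-w).
Then F(3) - F(1) = (-2*log(3) - 2*exp(-3)) - (-2*exp(-1)) = -2*log(3) - 2*exp(-3) + 2*exp(-1).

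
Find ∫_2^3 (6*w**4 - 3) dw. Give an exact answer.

1251/5

By the power rule, an antiderivative is F(w) = 6*w**5/5 - 3*w.
Then F(3) - F(2) = (1413/5) - (162/5) = 1251/5.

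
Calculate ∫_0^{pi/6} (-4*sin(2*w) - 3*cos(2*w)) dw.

-3*sqrt(3)/4 - 1

An antiderivative is F(w) = -3*sin(2*w)/2 + 2*cos(2*w).
Then F(pi/6) - F(0) = (1 - 3*sqrt(3)/4) - (2) = -3*sqrt(3)/4 - 1.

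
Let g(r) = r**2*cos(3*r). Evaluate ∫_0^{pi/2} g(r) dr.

Integrate by parts twice (u = r^2, dv = cos(3*r) dr).
An antiderivative is F(r) = r**2*sin(3*r)/3 + 2*r*cos(3*r)/9 - 2*sin(3*r)/27.
Then F(pi/2) - F(0) = (2/27 - pi**2/12) - (0) = 2/27 - pi**2/12.

2/27 - pi**2/12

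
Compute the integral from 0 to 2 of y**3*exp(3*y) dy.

Integrate by parts 3 times (u = y^3, dv = exp(3*y) dy).
An antiderivative is F(y) = (9*y**3 - 9*y**2 + 6*y - 2)*exp(3*y)/27.
Then F(2) - F(0) = (46*exp(6)/27) - (-2/27) = 2/27 + 46*exp(6)/27.

2/27 + 46*exp(6)/27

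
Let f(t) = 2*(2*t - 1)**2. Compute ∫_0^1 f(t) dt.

2/3

Let u = 2*t - 1, so du = 2 dt. When t = 0, u = -1; when t = 1, u = 1.
The integral becomes ∫ u**2 du from -1 to 1, with antiderivative u**3/3.
Back in t: F(t) = (2*t - 1)**3/3.
Then F(1) - F(0) = (1/3) - (-1/3) = 2/3.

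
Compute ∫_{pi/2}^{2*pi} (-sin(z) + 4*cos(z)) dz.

An antiderivative is F(z) = 4*sin(z) + cos(z).
Then F(2*pi) - F(pi/2) = (1) - (4) = -3.

-3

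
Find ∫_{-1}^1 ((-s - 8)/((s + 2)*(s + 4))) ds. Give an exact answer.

-5*log(3) + 2*log(5)

Factor the denominator: s**2 + 6*s + 8 = (s + 4)(s + 2).
Partial fractions: (-s - 8)/((s + 2)*(s + 4)) = 2/(s + 4) - 3/(s + 2).
An antiderivative is F(s) = -3*log(s + 2) + 2*log(s + 4).
Then F(1) - F(-1) = (log(25/27)) - (log(9)) = -5*log(3) + 2*log(5).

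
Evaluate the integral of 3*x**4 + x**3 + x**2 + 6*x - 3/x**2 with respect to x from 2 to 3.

By the power rule, an antiderivative is F(x) = 3*x**5/5 + x**4/4 + x**3/3 + 3*x**2 + 3/x.
Then F(3) - F(2) = (4061/20) - (1181/30) = 9821/60.

9821/60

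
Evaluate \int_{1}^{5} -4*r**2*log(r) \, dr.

Integrate by parts once (u = ln r, dv = -4*r**2 dr).
An antiderivative is F(r) = -4*r**3*(3*log(r) - 1)/9.
Then F(5) - F(1) = (500/9 - 500*log(5)/3) - (4/9) = 496/9 - 500*log(5)/3.

496/9 - 500*log(5)/3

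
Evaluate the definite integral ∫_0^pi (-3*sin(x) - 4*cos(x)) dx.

-6

An antiderivative is F(x) = -4*sin(x) + 3*cos(x).
Then F(pi) - F(0) = (-3) - (3) = -6.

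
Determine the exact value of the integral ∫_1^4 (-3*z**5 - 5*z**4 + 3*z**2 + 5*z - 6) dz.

-2988

By the power rule, an antiderivative is F(z) = -z**6/2 - z**5 + z**3 + 5*z**2/2 - 6*z.
Then F(4) - F(1) = (-2992) - (-4) = -2988.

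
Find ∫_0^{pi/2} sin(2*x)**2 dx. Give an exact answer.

pi/4

Use the identity sin^2(2*x) = (1 - cos(4*x))/2.
An antiderivative is F(x) = x/2 - sin(4*x)/8.
Then F(pi/2) - F(0) = (pi/4) - (0) = pi/4.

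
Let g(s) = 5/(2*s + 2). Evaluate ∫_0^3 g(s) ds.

log(32)

An antiderivative is F(s) = 5*log(2*s + 2)/2.
Then F(3) - F(0) = (15*log(2)/2) - (5*log(2)/2) = log(32).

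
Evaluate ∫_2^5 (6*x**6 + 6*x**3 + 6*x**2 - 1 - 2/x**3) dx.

By the power rule, an antiderivative is F(x) = 6*x**7/7 + 3*x**4/2 + 2*x**3 - x + x**(-2).
Then F(5) - F(2) = (23851389/350) - (4143/28) = 47599203/700.

47599203/700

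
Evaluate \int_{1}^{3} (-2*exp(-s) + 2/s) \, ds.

-2*exp(-1) + 2*exp(-3) + 2*log(3)

An antiderivative is F(s) = 2*log(s) + 2*exp(-s).
Then F(3) - F(1) = (2*exp(-3) + 2*log(3)) - (2*exp(-1)) = -2*exp(-1) + 2*exp(-3) + 2*log(3).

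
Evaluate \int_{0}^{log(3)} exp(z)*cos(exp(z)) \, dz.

Let u = exp(z), so du = exp(z) dz. When z = 0, u = 1; when z = log(3), u = 3.
The integral becomes ∫ cos(u) du from 1 to 3, with antiderivative sin(u).
Back in z: F(z) = sin(exp(z)).
Then F(log(3)) - F(0) = (sin(3)) - (sin(1)) = -sin(1) + sin(3).

-sin(1) + sin(3)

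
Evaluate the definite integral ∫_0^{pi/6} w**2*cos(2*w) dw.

Integrate by parts twice (u = w^2, dv = cos(2*w) dw).
An antiderivative is F(w) = w**2*sin(2*w)/2 + w*cos(2*w)/2 - sin(2*w)/4.
Then F(pi/6) - F(0) = (-sqrt(3)/8 + sqrt(3)*pi**2/144 + pi/24) - (0) = -sqrt(3)/8 + sqrt(3)*pi**2/144 + pi/24.

-sqrt(3)/8 + sqrt(3)*pi**2/144 + pi/24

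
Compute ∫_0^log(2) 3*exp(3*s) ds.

7

Let u = exp(s), so du = exp(s) ds. When s = 0, u = 1; when s = log(2), u = 2.
The integral becomes 3·∫ u**2 du from 1 to 2, with antiderivative u**3.
Back in s: F(s) = exp(3*s).
Then F(log(2)) - F(0) = (8) - (1) = 7.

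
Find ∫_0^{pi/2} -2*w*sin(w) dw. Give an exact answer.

Integrate by parts once (u = w, dv = -2*sin(w) dw).
An antiderivative is F(w) = 2*w*cos(w) - 2*sin(w).
Then F(pi/2) - F(0) = (-2) - (0) = -2.

-2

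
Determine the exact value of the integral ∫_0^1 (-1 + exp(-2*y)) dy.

-(1 + exp(2))*exp(-2)/2

An antiderivative is F(y) = -y - exp(-2*y)/2.
Then F(1) - F(0) = (-1 - exp(-2)/2) - (-1/2) = -(1 + exp(2))*exp(-2)/2.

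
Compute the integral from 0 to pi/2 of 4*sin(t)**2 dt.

Use the identity sin^2(t) = (1 - cos(2*t))/2.
An antiderivative is F(t) = 2*t - sin(2*t).
Then F(pi/2) - F(0) = (pi) - (0) = pi.

pi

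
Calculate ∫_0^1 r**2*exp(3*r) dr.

Integrate by parts twice (u = r^2, dv = exp(3*r) dr).
An antiderivative is F(r) = (9*r**2 - 6*r + 2)*exp(3*r)/27.
Then F(1) - F(0) = (5*exp(3)/27) - (2/27) = -2/27 + 5*exp(3)/27.

-2/27 + 5*exp(3)/27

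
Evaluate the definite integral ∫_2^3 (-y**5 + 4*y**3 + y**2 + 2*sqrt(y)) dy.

-79/2 - 8*sqrt(2)/3 + 4*sqrt(3)

By the power rule, an antiderivative is F(y) = -y**6/6 + y**4 + 4*y**(3/2)/3 + y**3/3.
Then F(3) - F(2) = (-63/2 + 4*sqrt(3)) - (8*sqrt(2)/3 + 8) = -79/2 - 8*sqrt(2)/3 + 4*sqrt(3).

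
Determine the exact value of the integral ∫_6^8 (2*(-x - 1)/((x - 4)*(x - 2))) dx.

Factor the denominator: x**2 - 6*x + 8 = (x - 2)(x - 4).
Partial fractions: 2*(-x - 1)/((x - 4)*(x - 2)) = 3/(x - 2) - 5/(x - 4).
An antiderivative is F(x) = -5*log(x - 4) + 3*log(x - 2).
Then F(8) - F(6) = (-7*log(2) + 3*log(3)) - (log(2)) = -8*log(2) + 3*log(3).

-8*log(2) + 3*log(3)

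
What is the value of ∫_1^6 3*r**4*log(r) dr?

Integrate by parts once (u = ln r, dv = 3*r**4 dr).
An antiderivative is F(r) = 3*r**5*(5*log(r) - 1)/25.
Then F(6) - F(1) = (-23328/25 + 23328*log(6)/5) - (-3/25) = -933 + 23328*log(6)/5.

-933 + 23328*log(6)/5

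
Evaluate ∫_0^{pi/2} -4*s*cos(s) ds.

Integrate by parts once (u = s, dv = -4*cos(s) ds).
An antiderivative is F(s) = -4*s*sin(s) - 4*cos(s).
Then F(pi/2) - F(0) = (-2*pi) - (-4) = 4 - 2*pi.

4 - 2*pi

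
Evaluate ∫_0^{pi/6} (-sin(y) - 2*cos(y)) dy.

-2 + sqrt(3)/2

An antiderivative is F(y) = -2*sin(y) + cos(y).
Then F(pi/6) - F(0) = (-1 + sqrt(3)/2) - (1) = -2 + sqrt(3)/2.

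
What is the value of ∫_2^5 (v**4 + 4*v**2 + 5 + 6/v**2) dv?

3957/5

By the power rule, an antiderivative is F(v) = v**5/5 + 4*v**3/3 + 5*v - 6/v.
Then F(5) - F(2) = (12232/15) - (361/15) = 3957/5.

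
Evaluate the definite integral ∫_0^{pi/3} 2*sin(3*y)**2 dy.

Use the identity sin^2(3*y) = (1 - cos(6*y))/2.
An antiderivative is F(y) = y - sin(6*y)/6.
Then F(pi/3) - F(0) = (pi/3) - (0) = pi/3.

pi/3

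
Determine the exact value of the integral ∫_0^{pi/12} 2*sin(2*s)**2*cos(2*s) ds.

Let u = sin(2*s), so du = 2*cos(2*s) ds. When s = 0, u = 0; when s = pi/12, u = 1/2.
The integral becomes ∫ u**2 du from 0 to 1/2, with antiderivative u**3/3.
Back in s: F(s) = sin(2*s)**3/3.
Then F(pi/12) - F(0) = (1/24) - (0) = 1/24.

1/24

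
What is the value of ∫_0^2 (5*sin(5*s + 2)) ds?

-cos(12) + cos(2)

Let u = 5*s + 2, so du = 5 ds. When s = 0, u = 2; when s = 2, u = 12.
The integral becomes ∫ sin(u) du from 2 to 12, with antiderivative -cos(u).
Back in s: F(s) = -cos(5*s + 2).
Then F(2) - F(0) = (-cos(12)) - (-cos(2)) = -cos(12) + cos(2).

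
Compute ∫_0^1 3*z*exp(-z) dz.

3 - 6*exp(-1)

Integrate by parts once (u = z, dv = 3*exp(-z) dz).
An antiderivative is F(z) = (-3*z - 3)*exp(-z).
Then F(1) - F(0) = (-6*exp(-1)) - (-3) = 3 - 6*exp(-1).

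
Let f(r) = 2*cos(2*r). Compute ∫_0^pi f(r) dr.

An antiderivative is F(r) = sin(2*r).
Then F(pi) - F(0) = (0) - (0) = 0.

0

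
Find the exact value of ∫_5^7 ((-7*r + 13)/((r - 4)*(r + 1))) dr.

-8*log(2) + log(3)

Factor the denominator: r**2 - 3*r - 4 = (r + 1)(r - 4).
Partial fractions: (-7*r + 13)/((r - 4)*(r + 1)) = -4/(r + 1) - 3/(r - 4).
An antiderivative is F(r) = -3*log(r - 4) - 4*log(r + 1).
Then F(7) - F(5) = (-12*log(2) - 3*log(3)) - (-4*log(3) - 4*log(2)) = -8*log(2) + log(3).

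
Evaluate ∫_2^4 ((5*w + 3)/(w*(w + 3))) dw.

Factor the denominator: w**2 + 3*w = (w + 3)w.
Partial fractions: (5*w + 3)/(w*(w + 3)) = 4/(w + 3) + 1/w.
An antiderivative is F(w) = log(w) + 4*log(w + 3).
Then F(4) - F(2) = (2*log(2) + 4*log(7)) - (log(2) + 4*log(5)) = -4*log(5) + log(2) + 4*log(7).

-4*log(5) + log(2) + 4*log(7)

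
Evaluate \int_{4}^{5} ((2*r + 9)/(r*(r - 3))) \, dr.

Factor the denominator: r**2 - 3*r = r(r - 3).
Partial fractions: (2*r + 9)/(r*(r - 3)) = -3/r + 5/(r - 3).
An antiderivative is F(r) = -3*log(r) + 5*log(r - 3).
Then F(5) - F(4) = (-3*log(5) + 5*log(2)) - (-log(64)) = -3*log(5) + 11*log(2).

-3*log(5) + 11*log(2)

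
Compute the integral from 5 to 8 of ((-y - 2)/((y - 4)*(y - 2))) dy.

-log(16)

Factor the denominator: y**2 - 6*y + 8 = (y - 2)(y - 4).
Partial fractions: (-y - 2)/((y - 4)*(y - 2)) = 2/(y - 2) - 3/(y - 4).
An antiderivative is F(y) = -3*log(y - 4) + 2*log(y - 2).
Then F(8) - F(5) = (log(9/16)) - (log(9)) = -log(16).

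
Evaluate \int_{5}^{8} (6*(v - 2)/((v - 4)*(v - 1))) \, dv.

4*log(2) + 2*log(7)

Factor the denominator: v**2 - 5*v + 4 = (v - 1)(v - 4).
Partial fractions: 6*(v - 2)/((v - 4)*(v - 1)) = 2/(v - 1) + 4/(v - 4).
An antiderivative is F(v) = 4*log(v - 4) + 2*log(v - 1).
Then F(8) - F(5) = (2*log(7) + 8*log(2)) - (log(16)) = 4*log(2) + 2*log(7).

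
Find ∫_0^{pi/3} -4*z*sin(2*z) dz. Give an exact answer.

Integrate by parts once (u = z, dv = -4*sin(2*z) dz).
An antiderivative is F(z) = 2*z*cos(2*z) - sin(2*z).
Then F(pi/3) - F(0) = (-pi/3 - sqrt(3)/2) - (0) = -pi/3 - sqrt(3)/2.

-pi/3 - sqrt(3)/2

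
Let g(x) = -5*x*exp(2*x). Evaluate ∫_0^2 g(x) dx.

Integrate by parts once (u = x, dv = -5*exp(2*x) dx).
An antiderivative is F(x) = (-10*x + 5)*exp(2*x)/4.
Then F(2) - F(0) = (-15*exp(4)/4) - (5/4) = -15*exp(4)/4 - 5/4.

-15*exp(4)/4 - 5/4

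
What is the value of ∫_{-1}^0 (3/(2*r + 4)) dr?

3*log(2)/2

An antiderivative is F(r) = 3*log(2*r + 4)/2.
Then F(0) - F(-1) = (log(8)) - (3*log(2)/2) = 3*log(2)/2.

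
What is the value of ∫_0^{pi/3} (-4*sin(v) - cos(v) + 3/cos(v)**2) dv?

-2 + 5*sqrt(3)/2

An antiderivative is F(v) = -sin(v) + 4*cos(v) + 3*tan(v).
Then F(pi/3) - F(0) = (2 + 5*sqrt(3)/2) - (4) = -2 + 5*sqrt(3)/2.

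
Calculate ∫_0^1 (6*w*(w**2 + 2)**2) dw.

19

Let u = w**2 + 2, so du = 2*w dw. When w = 0, u = 2; when w = 1, u = 3.
The integral becomes 3·∫ u**2 du from 2 to 3, with antiderivative u**3.
Back in w: F(w) = (w**2 + 2)**3.
Then F(1) - F(0) = (27) - (8) = 19.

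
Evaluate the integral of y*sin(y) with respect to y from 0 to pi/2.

1

Integrate by parts once (u = y, dv = sin(y) dy).
An antiderivative is F(y) = -y*cos(y) + sin(y).
Then F(pi/2) - F(0) = (1) - (0) = 1.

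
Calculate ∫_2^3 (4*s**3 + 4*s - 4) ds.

By the power rule, an antiderivative is F(s) = s**4 + 2*s**2 - 4*s.
Then F(3) - F(2) = (87) - (16) = 71.

71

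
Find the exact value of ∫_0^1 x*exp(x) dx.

1

Integrate by parts once (u = x, dv = exp(x) dx).
An antiderivative is F(x) = (x - 1)*exp(x).
Then F(1) - F(0) = (0) - (-1) = 1.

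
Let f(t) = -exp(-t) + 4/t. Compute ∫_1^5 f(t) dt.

An antiderivative is F(t) = 4*log(t) + exp(-t).
Then F(5) - F(1) = (exp(-5) + 4*log(5)) - (exp(-1)) = -exp(-1) + exp(-5) + 4*log(5).

-exp(-1) + exp(-5) + 4*log(5)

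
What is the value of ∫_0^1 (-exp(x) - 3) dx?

-E - 2

An antiderivative is F(x) = -3*x - exp(x).
Then F(1) - F(0) = (-3 - E) - (-1) = -E - 2.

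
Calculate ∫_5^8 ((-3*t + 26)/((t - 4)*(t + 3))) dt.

-5*log(11) + 19*log(2)

Factor the denominator: t**2 - t - 12 = (t + 3)(t - 4).
Partial fractions: (-3*t + 26)/((t - 4)*(t + 3)) = -5/(t + 3) + 2/(t - 4).
An antiderivative is F(t) = 2*log(t - 4) - 5*log(t + 3).
Then F(8) - F(5) = (-5*log(11) + 4*log(2)) - (-15*log(2)) = -5*log(11) + 19*log(2).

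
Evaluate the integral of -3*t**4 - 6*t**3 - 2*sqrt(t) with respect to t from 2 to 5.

-27693/10 - 20*sqrt(5)/3 + 8*sqrt(2)/3

By the power rule, an antiderivative is F(t) = -3*t**5/5 - 3*t**4/2 - 4*t**(3/2)/3.
Then F(5) - F(2) = (-5625/2 - 20*sqrt(5)/3) - (-216/5 - 8*sqrt(2)/3) = -27693/10 - 20*sqrt(5)/3 + 8*sqrt(2)/3.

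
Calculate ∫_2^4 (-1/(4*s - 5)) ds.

An antiderivative is F(s) = -log(4*s - 5)/4.
Then F(4) - F(2) = (-log(11)/4) - (-log(3)/4) = -log(11)/4 + log(3)/4.

-log(11)/4 + log(3)/4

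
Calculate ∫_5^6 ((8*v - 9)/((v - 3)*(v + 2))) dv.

Factor the denominator: v**2 - v - 6 = (v + 2)(v - 3).
Partial fractions: (8*v - 9)/((v - 3)*(v + 2)) = 5/(v + 2) + 3/(v - 3).
An antiderivative is F(v) = 3*log(v - 3) + 5*log(v + 2).
Then F(6) - F(5) = (3*log(3) + 15*log(2)) - (3*log(2) + 5*log(7)) = -5*log(7) + 3*log(3) + 12*log(2).

-5*log(7) + 3*log(3) + 12*log(2)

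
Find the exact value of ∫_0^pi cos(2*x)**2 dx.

pi/2

Use the identity cos^2(2*x) = (1 + cos(4*x))/2.
An antiderivative is F(x) = x/2 + sin(4*x)/8.
Then F(pi) - F(0) = (pi/2) - (0) = pi/2.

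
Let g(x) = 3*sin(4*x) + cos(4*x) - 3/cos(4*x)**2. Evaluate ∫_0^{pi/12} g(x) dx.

3/8 - 5*sqrt(3)/8

An antiderivative is F(x) = sin(4*x)/4 - 3*cos(4*x)/4 - 3*tan(4*x)/4.
Then F(pi/12) - F(0) = (-5*sqrt(3)/8 - 3/8) - (-3/4) = 3/8 - 5*sqrt(3)/8.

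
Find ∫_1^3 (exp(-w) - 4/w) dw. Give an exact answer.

An antiderivative is F(w) = -4*log(w) - exp(-w).
Then F(3) - F(1) = (-4*log(3) - exp(-3)) - (-exp(-1)) = -4*log(3) - exp(-3) + exp(-1).

-4*log(3) - exp(-3) + exp(-1)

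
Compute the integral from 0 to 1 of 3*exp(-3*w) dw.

1 - exp(-3)

An antiderivative is F(w) = -exp(-3*w).
Then F(1) - F(0) = (-exp(-3)) - (-1) = 1 - exp(-3).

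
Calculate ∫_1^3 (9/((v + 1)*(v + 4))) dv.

-3*log(7) + 3*log(2) + 3*log(5)

Factor the denominator: v**2 + 5*v + 4 = (v + 4)(v + 1).
Partial fractions: 9/((v + 1)*(v + 4)) = -3/(v + 4) + 3/(v + 1).
An antiderivative is F(v) = 3*log(v + 1) - 3*log(v + 4).
Then F(3) - F(1) = (-3*log(7) + 6*log(2)) - (-3*log(5) + 3*log(2)) = -3*log(7) + 3*log(2) + 3*log(5).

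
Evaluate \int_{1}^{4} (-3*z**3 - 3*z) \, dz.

By the power rule, an antiderivative is F(z) = -3*z**4/4 - 3*z**2/2.
Then F(4) - F(1) = (-216) - (-9/4) = -855/4.

-855/4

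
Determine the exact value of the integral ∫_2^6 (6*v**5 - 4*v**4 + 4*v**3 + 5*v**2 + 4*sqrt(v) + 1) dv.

-16*sqrt(2)/3 + 16*sqrt(6) + 630412/15

By the power rule, an antiderivative is F(v) = v**6 - 4*v**5/5 + v**4 + 8*v**(3/2)/3 + 5*v**3/3 + v.
Then F(6) - F(2) = (16*sqrt(6) + 210486/5) - (16*sqrt(2)/3 + 1046/15) = -16*sqrt(2)/3 + 16*sqrt(6) + 630412/15.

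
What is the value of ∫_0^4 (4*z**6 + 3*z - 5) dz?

65564/7

By the power rule, an antiderivative is F(z) = 4*z**7/7 + 3*z**2/2 - 5*z.
Then F(4) - F(0) = (65564/7) - (0) = 65564/7.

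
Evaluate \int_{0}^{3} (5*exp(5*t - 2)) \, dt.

-(1 - exp(15))*exp(-2)

Let u = 5*t - 2, so du = 5 dt. When t = 0, u = -2; when t = 3, u = 13.
The integral becomes ∫ exp(u) du from -2 to 13, with antiderivative exp(u).
Back in t: F(t) = exp(5*t - 2).
Then F(3) - F(0) = (exp(13)) - (exp(-2)) = -(1 - exp(15))*exp(-2).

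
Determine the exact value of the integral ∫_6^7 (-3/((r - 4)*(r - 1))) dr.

log(4/5)

Factor the denominator: r**2 - 5*r + 4 = (r - 1)(r - 4).
Partial fractions: -3/((r - 4)*(r - 1)) = 1/(r - 1) - 1/(r - 4).
An antiderivative is F(r) = -log(r - 4) + log(r - 1).
Then F(7) - F(6) = (log(2)) - (log(5/2)) = log(4/5).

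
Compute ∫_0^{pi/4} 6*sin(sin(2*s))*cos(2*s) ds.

3 - 3*cos(1)

Let u = sin(2*s), so du = 2*cos(2*s) ds. When s = 0, u = 0; when s = pi/4, u = 1.
The integral becomes 3·∫ sin(u) du from 0 to 1, with antiderivative -3*cos(u).
Back in s: F(s) = -3*cos(sin(2*s)).
Then F(pi/4) - F(0) = (-3*cos(1)) - (-3) = 3 - 3*cos(1).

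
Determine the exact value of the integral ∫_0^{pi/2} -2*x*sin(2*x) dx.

Integrate by parts once (u = x, dv = -2*sin(2*x) dx).
An antiderivative is F(x) = x*cos(2*x) - sin(2*x)/2.
Then F(pi/2) - F(0) = (-pi/2) - (0) = -pi/2.

-pi/2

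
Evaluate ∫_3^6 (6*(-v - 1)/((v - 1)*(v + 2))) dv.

Factor the denominator: v**2 + v - 2 = (v + 2)(v - 1).
Partial fractions: 6*(-v - 1)/((v - 1)*(v + 2)) = -2/(v + 2) - 4/(v - 1).
An antiderivative is F(v) = -4*log(v - 1) - 2*log(v + 2).
Then F(6) - F(3) = (-4*log(5) - 6*log(2)) - (-2*log(5) - 4*log(2)) = -log(100).

-log(100)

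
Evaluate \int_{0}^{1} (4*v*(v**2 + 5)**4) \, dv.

Let u = v**2 + 5, so du = 2*v dv. When v = 0, u = 5; when v = 1, u = 6.
The integral becomes 2·∫ u**4 du from 5 to 6, with antiderivative 2*u**5/5.
Back in v: F(v) = 2*(v**2 + 5)**5/5.
Then F(1) - F(0) = (15552/5) - (1250) = 9302/5.

9302/5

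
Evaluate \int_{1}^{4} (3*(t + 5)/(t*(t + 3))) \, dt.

-2*log(7) + 14*log(2)

Factor the denominator: t**2 + 3*t = (t + 3)t.
Partial fractions: 3*(t + 5)/(t*(t + 3)) = -2/(t + 3) + 5/t.
An antiderivative is F(t) = 5*log(t) - 2*log(t + 3).
Then F(4) - F(1) = (-2*log(7) + 10*log(2)) - (-log(16)) = -2*log(7) + 14*log(2).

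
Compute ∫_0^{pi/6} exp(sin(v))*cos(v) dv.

-1 + exp(1/2)

Let u = sin(v), so du = cos(v) dv. When v = 0, u = 0; when v = pi/6, u = 1/2.
The integral becomes ∫ exp(u) du from 0 to 1/2, with antiderivative exp(u).
Back in v: F(v) = exp(sin(v)).
Then F(pi/6) - F(0) = (exp(1/2)) - (1) = -1 + exp(1/2).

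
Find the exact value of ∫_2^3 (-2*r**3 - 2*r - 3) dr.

-81/2

By the power rule, an antiderivative is F(r) = -r**4/2 - r**2 - 3*r.
Then F(3) - F(2) = (-117/2) - (-18) = -81/2.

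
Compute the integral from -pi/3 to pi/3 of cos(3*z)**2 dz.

Use the identity cos^2(3*z) = (1 + cos(6*z))/2.
An antiderivative is F(z) = z/2 + sin(6*z)/12.
Then F(pi/3) - F(-pi/3) = (pi/6) - (-pi/6) = pi/3.

pi/3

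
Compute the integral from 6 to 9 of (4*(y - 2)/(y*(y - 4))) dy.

-4*log(2) + 2*log(3) + 2*log(5)

Factor the denominator: y**2 - 4*y = y(y - 4).
Partial fractions: 4*(y - 2)/(y*(y - 4)) = 2/y + 2/(y - 4).
An antiderivative is F(y) = 2*log(y) + 2*log(y - 4).
Then F(9) - F(6) = (2*log(5) + 4*log(3)) - (2*log(3) + 4*log(2)) = -4*log(2) + 2*log(3) + 2*log(5).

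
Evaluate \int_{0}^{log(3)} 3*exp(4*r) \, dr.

Let u = exp(r), so du = exp(r) dr. When r = 0, u = 1; when r = log(3), u = 3.
The integral becomes 3·∫ u**3 du from 1 to 3, with antiderivative 3*u**4/4.
Back in r: F(r) = 3*exp(4*r)/4.
Then F(log(3)) - F(0) = (243/4) - (3/4) = 60.

60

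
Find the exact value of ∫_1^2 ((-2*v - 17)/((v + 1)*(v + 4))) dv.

-3*log(5) - 2*log(3) + 8*log(2)

Factor the denominator: v**2 + 5*v + 4 = (v + 4)(v + 1).
Partial fractions: (-2*v - 17)/((v + 1)*(v + 4)) = 3/(v + 4) - 5/(v + 1).
An antiderivative is F(v) = -5*log(v + 1) + 3*log(v + 4).
Then F(2) - F(1) = (log(8/9)) - (-5*log(2) + 3*log(5)) = -3*log(5) - 2*log(3) + 8*log(2).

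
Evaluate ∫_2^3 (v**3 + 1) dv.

By the power rule, an antiderivative is F(v) = v**4/4 + v.
Then F(3) - F(2) = (93/4) - (6) = 69/4.

69/4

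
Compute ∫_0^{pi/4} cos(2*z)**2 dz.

pi/8

Use the identity cos^2(2*z) = (1 + cos(4*z))/2.
An antiderivative is F(z) = z/2 + sin(4*z)/8.
Then F(pi/4) - F(0) = (pi/8) - (0) = pi/8.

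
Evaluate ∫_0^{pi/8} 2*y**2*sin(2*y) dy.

Integrate by parts twice (u = y^2, dv = 2*sin(2*y) dy).
An antiderivative is F(y) = -y**2*cos(2*y) + y*sin(2*y) + cos(2*y)/2.
Then F(pi/8) - F(0) = (sqrt(2)*(-pi**2 + 8*pi + 32)/128) - (1/2) = -1/2 - sqrt(2)*pi**2/128 + sqrt(2)*pi/16 + sqrt(2)/4.

-1/2 - sqrt(2)*pi**2/128 + sqrt(2)*pi/16 + sqrt(2)/4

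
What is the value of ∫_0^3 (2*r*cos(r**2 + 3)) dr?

sin(12) - sin(3)

Let u = r**2 + 3, so du = 2*r dr. When r = 0, u = 3; when r = 3, u = 12.
The integral becomes ∫ cos(u) du from 3 to 12, with antiderivative sin(u).
Back in r: F(r) = sin(r**2 + 3).
Then F(3) - F(0) = (sin(12)) - (sin(3)) = sin(12) - sin(3).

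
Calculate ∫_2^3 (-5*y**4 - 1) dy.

-212

By the power rule, an antiderivative is F(y) = -y**5 - y.
Then F(3) - F(2) = (-246) - (-34) = -212.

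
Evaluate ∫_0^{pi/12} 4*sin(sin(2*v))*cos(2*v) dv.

2 - 2*cos(1/2)

Let u = sin(2*v), so du = 2*cos(2*v) dv. When v = 0, u = 0; when v = pi/12, u = 1/2.
The integral becomes 2·∫ sin(u) du from 0 to 1/2, with antiderivative -2*cos(u).
Back in v: F(v) = -2*cos(sin(2*v)).
Then F(pi/12) - F(0) = (-2*cos(1/2)) - (-2) = 2 - 2*cos(1/2).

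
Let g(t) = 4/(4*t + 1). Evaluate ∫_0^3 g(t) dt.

Let u = 4*t + 1, so du = 4 dt. When t = 0, u = 1; when t = 3, u = 13.
The integral becomes ∫ 1/u du from 1 to 13, with antiderivative log(u).
Back in t: F(t) = log(4*t + 1).
Then F(3) - F(0) = (log(13)) - (0) = log(13).

log(13)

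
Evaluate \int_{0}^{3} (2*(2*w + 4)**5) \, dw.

165984

Let u = 2*w + 4, so du = 2 dw. When w = 0, u = 4; when w = 3, u = 10.
The integral becomes ∫ u**5 du from 4 to 10, with antiderivative u**6/6.
Back in w: F(w) = (2*w + 4)**6/6.
Then F(3) - F(0) = (500000/3) - (2048/3) = 165984.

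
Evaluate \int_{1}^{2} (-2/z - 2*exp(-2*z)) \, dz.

An antiderivative is F(z) = -2*log(z) + exp(-2*z).
Then F(2) - F(1) = (-2*log(2) + exp(-4)) - (exp(-2)) = -2*log(2) - exp(-2) + exp(-4).

-2*log(2) - exp(-2) + exp(-4)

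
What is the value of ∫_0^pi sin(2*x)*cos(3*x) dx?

-4/5

Use the identity sin(2*x)cos(3*x) = [sin(5*x) + sin(-x)]/2.
An antiderivative is F(x) = cos(x)/2 - cos(5*x)/10.
Then F(pi) - F(0) = (-2/5) - (2/5) = -4/5.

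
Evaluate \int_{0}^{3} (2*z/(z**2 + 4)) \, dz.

Let u = z**2 + 4, so du = 2*z dz. When z = 0, u = 4; when z = 3, u = 13.
The integral becomes ∫ 1/u du from 4 to 13, with antiderivative log(u).
Back in z: F(z) = log(z**2 + 4).
Then F(3) - F(0) = (log(13)) - (log(4)) = log(13/4).

log(13/4)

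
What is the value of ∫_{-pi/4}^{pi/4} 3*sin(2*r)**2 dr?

3*pi/4

Use the identity sin^2(2*r) = (1 - cos(4*r))/2.
An antiderivative is F(r) = 3*r/2 - 3*sin(4*r)/8.
Then F(pi/4) - F(-pi/4) = (3*pi/8) - (-3*pi/8) = 3*pi/4.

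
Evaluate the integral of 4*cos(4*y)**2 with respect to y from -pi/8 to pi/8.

Use the identity cos^2(4*y) = (1 + cos(8*y))/2.
An antiderivative is F(y) = 2*y + sin(8*y)/4.
Then F(pi/8) - F(-pi/8) = (pi/4) - (-pi/4) = pi/2.

pi/2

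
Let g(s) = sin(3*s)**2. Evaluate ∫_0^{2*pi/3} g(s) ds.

pi/3

Use the identity sin^2(3*s) = (1 - cos(6*s))/2.
An antiderivative is F(s) = s/2 - sin(6*s)/12.
Then F(2*pi/3) - F(0) = (pi/3) - (0) = pi/3.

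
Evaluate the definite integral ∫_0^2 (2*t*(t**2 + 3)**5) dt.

58460/3

Let u = t**2 + 3, so du = 2*t dt. When t = 0, u = 3; when t = 2, u = 7.
The integral becomes ∫ u**5 du from 3 to 7, with antiderivative u**6/6.
Back in t: F(t) = (t**2 + 3)**6/6.
Then F(2) - F(0) = (117649/6) - (243/2) = 58460/3.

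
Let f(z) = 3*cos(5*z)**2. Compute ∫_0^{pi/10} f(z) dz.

Use the identity cos^2(5*z) = (1 + cos(10*z))/2.
An antiderivative is F(z) = 3*z/2 + 3*sin(10*z)/20.
Then F(pi/10) - F(0) = (3*pi/20) - (0) = 3*pi/20.

3*pi/20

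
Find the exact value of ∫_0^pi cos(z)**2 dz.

pi/2

Use the identity cos^2(z) = (1 + cos(2*z))/2.
An antiderivative is F(z) = z/2 + sin(2*z)/4.
Then F(pi) - F(0) = (pi/2) - (0) = pi/2.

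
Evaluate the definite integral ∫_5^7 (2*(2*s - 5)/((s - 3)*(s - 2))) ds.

Factor the denominator: s**2 - 5*s + 6 = (s - 2)(s - 3).
Partial fractions: 2*(2*s - 5)/((s - 3)*(s - 2)) = 2/(s - 2) + 2/(s - 3).
An antiderivative is F(s) = 2*log(s - 3) + 2*log(s - 2).
Then F(7) - F(5) = (4*log(2) + 2*log(5)) - (log(36)) = log(100/9).

log(100/9)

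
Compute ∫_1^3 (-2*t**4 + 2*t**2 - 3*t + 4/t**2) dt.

By the power rule, an antiderivative is F(t) = -2*t**5/5 + 2*t**3/3 - 3*t**2/2 - 4/t.
Then F(3) - F(1) = (-2821/30) - (-157/30) = -444/5.

-444/5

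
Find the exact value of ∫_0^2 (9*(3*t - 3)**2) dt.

Let u = 3*t - 3, so du = 3 dt. When t = 0, u = -3; when t = 2, u = 3.
The integral becomes 3·∫ u**2 du from -3 to 3, with antiderivative u**3.
Back in t: F(t) = (3*t - 3)**3.
Then F(2) - F(0) = (27) - (-27) = 54.

54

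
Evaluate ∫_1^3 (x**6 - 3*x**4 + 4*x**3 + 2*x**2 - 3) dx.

27134/105

By the power rule, an antiderivative is F(x) = x**7/7 - 3*x**5/5 + x**4 + 2*x**3/3 - 3*x.
Then F(3) - F(1) = (8982/35) - (-188/105) = 27134/105.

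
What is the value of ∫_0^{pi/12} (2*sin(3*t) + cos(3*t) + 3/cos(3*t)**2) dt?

5/3 - sqrt(2)/6

An antiderivative is F(t) = sin(3*t)/3 - 2*cos(3*t)/3 + tan(3*t).
Then F(pi/12) - F(0) = (1 - sqrt(2)/6) - (-2/3) = 5/3 - sqrt(2)/6.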